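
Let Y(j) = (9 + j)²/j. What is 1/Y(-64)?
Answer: -64/3025 ≈ -0.021157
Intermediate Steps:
Y(j) = (9 + j)²/j
1/Y(-64) = 1/((9 - 64)²/(-64)) = 1/(-1/64*(-55)²) = 1/(-1/64*3025) = 1/(-3025/64) = -64/3025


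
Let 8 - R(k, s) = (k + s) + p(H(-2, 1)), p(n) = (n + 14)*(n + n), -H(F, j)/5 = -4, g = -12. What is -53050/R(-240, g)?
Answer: 1061/22 ≈ 48.227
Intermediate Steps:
H(F, j) = 20 (H(F, j) = -5*(-4) = 20)
p(n) = 2*n*(14 + n) (p(n) = (14 + n)*(2*n) = 2*n*(14 + n))
R(k, s) = -1352 - k - s (R(k, s) = 8 - ((k + s) + 2*20*(14 + 20)) = 8 - ((k + s) + 2*20*34) = 8 - ((k + s) + 1360) = 8 - (1360 + k + s) = 8 + (-1360 - k - s) = -1352 - k - s)
-53050/R(-240, g) = -53050/(-1352 - 1*(-240) - 1*(-12)) = -53050/(-1352 + 240 + 12) = -53050/(-1100) = -53050*(-1/1100) = 1061/22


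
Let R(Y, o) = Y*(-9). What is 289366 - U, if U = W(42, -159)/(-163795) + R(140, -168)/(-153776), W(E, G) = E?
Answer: 260302691063129/899562140 ≈ 2.8937e+5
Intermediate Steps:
R(Y, o) = -9*Y
U = 7140111/899562140 (U = 42/(-163795) - 9*140/(-153776) = 42*(-1/163795) - 1260*(-1/153776) = -42/163795 + 45/5492 = 7140111/899562140 ≈ 0.0079373)
289366 - U = 289366 - 1*7140111/899562140 = 289366 - 7140111/899562140 = 260302691063129/899562140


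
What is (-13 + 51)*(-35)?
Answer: -1330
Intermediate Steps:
(-13 + 51)*(-35) = 38*(-35) = -1330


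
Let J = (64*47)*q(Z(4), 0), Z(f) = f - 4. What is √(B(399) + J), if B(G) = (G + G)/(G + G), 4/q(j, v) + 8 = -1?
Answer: I*√12023/3 ≈ 36.55*I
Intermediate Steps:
Z(f) = -4 + f
q(j, v) = -4/9 (q(j, v) = 4/(-8 - 1) = 4/(-9) = 4*(-⅑) = -4/9)
B(G) = 1 (B(G) = (2*G)/((2*G)) = (2*G)*(1/(2*G)) = 1)
J = -12032/9 (J = (64*47)*(-4/9) = 3008*(-4/9) = -12032/9 ≈ -1336.9)
√(B(399) + J) = √(1 - 12032/9) = √(-12023/9) = I*√12023/3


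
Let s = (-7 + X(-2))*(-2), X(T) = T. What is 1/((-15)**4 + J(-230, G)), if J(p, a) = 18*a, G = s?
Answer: 1/50949 ≈ 1.9627e-5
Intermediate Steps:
s = 18 (s = (-7 - 2)*(-2) = -9*(-2) = 18)
G = 18
1/((-15)**4 + J(-230, G)) = 1/((-15)**4 + 18*18) = 1/(50625 + 324) = 1/50949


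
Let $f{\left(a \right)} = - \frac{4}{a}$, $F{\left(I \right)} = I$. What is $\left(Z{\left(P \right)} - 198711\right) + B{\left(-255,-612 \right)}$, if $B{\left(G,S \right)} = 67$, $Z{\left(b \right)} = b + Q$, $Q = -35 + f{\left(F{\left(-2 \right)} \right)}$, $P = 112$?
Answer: $-198565$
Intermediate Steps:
$Q = -33$ ($Q = -35 - \frac{4}{-2} = -35 - -2 = -35 + 2 = -33$)
$Z{\left(b \right)} = -33 + b$ ($Z{\left(b \right)} = b - 33 = -33 + b$)
$\left(Z{\left(P \right)} - 198711\right) + B{\left(-255,-612 \right)} = \left(\left(-33 + 112\right) - 198711\right) + 67 = \left(79 - 198711\right) + 67 = -198632 + 67 = -198565$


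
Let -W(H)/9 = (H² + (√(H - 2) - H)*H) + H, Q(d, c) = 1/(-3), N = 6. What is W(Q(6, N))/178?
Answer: 3/178 + I*√21/178 ≈ 0.016854 + 0.025745*I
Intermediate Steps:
Q(d, c) = -⅓
W(H) = -9*H - 9*H² - 9*H*(√(-2 + H) - H) (W(H) = -9*((H² + (√(H - 2) - H)*H) + H) = -9*((H² + (√(-2 + H) - H)*H) + H) = -9*((H² + H*(√(-2 + H) - H)) + H) = -9*(H + H² + H*(√(-2 + H) - H)) = -9*H - 9*H² - 9*H*(√(-2 + H) - H))
W(Q(6, N))/178 = -9*(-⅓)*(1 + √(-2 - ⅓))/178 = -9*(-⅓)*(1 + √(-7/3))*(1/178) = -9*(-⅓)*(1 + I*√21/3)*(1/178) = (3 + I*√21)*(1/178) = 3/178 + I*√21/178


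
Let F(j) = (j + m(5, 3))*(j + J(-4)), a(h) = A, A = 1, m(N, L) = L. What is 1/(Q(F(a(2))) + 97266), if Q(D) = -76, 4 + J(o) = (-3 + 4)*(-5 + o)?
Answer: 1/97190 ≈ 1.0289e-5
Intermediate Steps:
a(h) = 1
J(o) = -9 + o (J(o) = -4 + (-3 + 4)*(-5 + o) = -4 + 1*(-5 + o) = -4 + (-5 + o) = -9 + o)
F(j) = (-13 + j)*(3 + j) (F(j) = (j + 3)*(j + (-9 - 4)) = (3 + j)*(j - 13) = (3 + j)*(-13 + j) = (-13 + j)*(3 + j))
1/(Q(F(a(2))) + 97266) = 1/(-76 + 97266) = 1/97190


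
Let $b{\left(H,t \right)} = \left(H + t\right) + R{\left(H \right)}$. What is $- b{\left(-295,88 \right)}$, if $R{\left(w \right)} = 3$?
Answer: $204$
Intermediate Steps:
$b{\left(H,t \right)} = 3 + H + t$ ($b{\left(H,t \right)} = \left(H + t\right) + 3 = 3 + H + t$)
$- b{\left(-295,88 \right)} = - (3 - 295 + 88) = \left(-1\right) \left(-204\right) = 204$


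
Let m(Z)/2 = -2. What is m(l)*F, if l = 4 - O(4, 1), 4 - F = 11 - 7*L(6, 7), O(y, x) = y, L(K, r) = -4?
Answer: 140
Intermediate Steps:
F = -35 (F = 4 - (11 - 7*(-4)) = 4 - (11 + 28) = 4 - 1*39 = 4 - 39 = -35)
l = 0 (l = 4 - 1*4 = 4 - 4 = 0)
m(Z) = -4 (m(Z) = 2*(-2) = -4)
m(l)*F = -4*(-35) = 140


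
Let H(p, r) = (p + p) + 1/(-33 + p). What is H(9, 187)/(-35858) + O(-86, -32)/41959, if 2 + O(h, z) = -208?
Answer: -198808649/36109579728 ≈ -0.0055057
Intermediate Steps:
O(h, z) = -210 (O(h, z) = -2 - 208 = -210)
H(p, r) = 1/(-33 + p) + 2*p (H(p, r) = 2*p + 1/(-33 + p) = 1/(-33 + p) + 2*p)
H(9, 187)/(-35858) + O(-86, -32)/41959 = ((1 - 66*9 + 2*9**2)/(-33 + 9))/(-35858) - 210/41959 = ((1 - 594 + 2*81)/(-24))*(-1/35858) - 210*1/41959 = -(1 - 594 + 162)/24*(-1/35858) - 210/41959 = -1/24*(-431)*(-1/35858) - 210/41959 = (431/24)*(-1/35858) - 210/41959 = -431/860592 - 210/41959 = -198808649/36109579728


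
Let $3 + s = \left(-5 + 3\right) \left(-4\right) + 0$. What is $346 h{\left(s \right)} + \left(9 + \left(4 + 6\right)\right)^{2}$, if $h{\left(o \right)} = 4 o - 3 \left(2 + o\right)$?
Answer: $15$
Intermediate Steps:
$s = 5$ ($s = -3 + \left(\left(-5 + 3\right) \left(-4\right) + 0\right) = -3 + \left(\left(-2\right) \left(-4\right) + 0\right) = -3 + \left(8 + 0\right) = -3 + 8 = 5$)
$h{\left(o \right)} = -6 + o$ ($h{\left(o \right)} = 4 o - \left(6 + 3 o\right) = -6 + o$)
$346 h{\left(s \right)} + \left(9 + \left(4 + 6\right)\right)^{2} = 346 \left(-6 + 5\right) + \left(9 + \left(4 + 6\right)\right)^{2} = 346 \left(-1\right) + \left(9 + 10\right)^{2} = -346 + 19^{2} = -346 + 361 = 15$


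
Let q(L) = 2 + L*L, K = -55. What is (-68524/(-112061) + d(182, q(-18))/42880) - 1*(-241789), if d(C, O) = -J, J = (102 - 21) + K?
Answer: 580920778943527/2402587840 ≈ 2.4179e+5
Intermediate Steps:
J = 26 (J = (102 - 21) - 55 = 81 - 55 = 26)
q(L) = 2 + L²
d(C, O) = -26 (d(C, O) = -1*26 = -26)
(-68524/(-112061) + d(182, q(-18))/42880) - 1*(-241789) = (-68524/(-112061) - 26/42880) - 1*(-241789) = (-68524*(-1/112061) - 26*1/42880) + 241789 = (68524/112061 - 13/21440) + 241789 = 1467697767/2402587840 + 241789 = 580920778943527/2402587840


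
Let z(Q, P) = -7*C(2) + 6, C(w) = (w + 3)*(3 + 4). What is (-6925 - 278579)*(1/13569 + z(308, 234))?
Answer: 308628872320/4523 ≈ 6.8235e+7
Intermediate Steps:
C(w) = 21 + 7*w (C(w) = (3 + w)*7 = 21 + 7*w)
z(Q, P) = -239 (z(Q, P) = -7*(21 + 7*2) + 6 = -7*(21 + 14) + 6 = -7*35 + 6 = -245 + 6 = -239)
(-6925 - 278579)*(1/13569 + z(308, 234)) = (-6925 - 278579)*(1/13569 - 239) = -285504*(1/13569 - 239) = -285504*(-3242990/13569) = 308628872320/4523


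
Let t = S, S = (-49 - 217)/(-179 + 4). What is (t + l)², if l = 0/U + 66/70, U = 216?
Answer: 185761/30625 ≈ 6.0657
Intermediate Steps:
S = 38/25 (S = -266/(-175) = -266*(-1/175) = 38/25 ≈ 1.5200)
t = 38/25 ≈ 1.5200
l = 33/35 (l = 0/216 + 66/70 = 0*(1/216) + 66*(1/70) = 0 + 33/35 = 33/35 ≈ 0.94286)
(t + l)² = (38/25 + 33/35)² = (431/175)² = 185761/30625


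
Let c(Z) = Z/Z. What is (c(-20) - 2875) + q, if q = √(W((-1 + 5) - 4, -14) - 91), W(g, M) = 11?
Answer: -2874 + 4*I*√5 ≈ -2874.0 + 8.9443*I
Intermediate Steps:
c(Z) = 1
q = 4*I*√5 (q = √(11 - 91) = √(-80) = 4*I*√5 ≈ 8.9443*I)
(c(-20) - 2875) + q = (1 - 2875) + 4*I*√5 = -2874 + 4*I*√5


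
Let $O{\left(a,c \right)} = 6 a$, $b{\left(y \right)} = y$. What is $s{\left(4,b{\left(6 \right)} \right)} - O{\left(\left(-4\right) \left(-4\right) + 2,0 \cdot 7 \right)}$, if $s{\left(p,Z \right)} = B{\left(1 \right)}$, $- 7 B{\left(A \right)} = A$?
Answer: $- \frac{757}{7} \approx -108.14$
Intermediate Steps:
$B{\left(A \right)} = - \frac{A}{7}$
$s{\left(p,Z \right)} = - \frac{1}{7}$ ($s{\left(p,Z \right)} = \left(- \frac{1}{7}\right) 1 = - \frac{1}{7}$)
$s{\left(4,b{\left(6 \right)} \right)} - O{\left(\left(-4\right) \left(-4\right) + 2,0 \cdot 7 \right)} = - \frac{1}{7} - 6 \left(\left(-4\right) \left(-4\right) + 2\right) = - \frac{1}{7} - 6 \left(16 + 2\right) = - \frac{1}{7} - 6 \cdot 18 = - \frac{1}{7} - 108 = - \frac{757}{7}$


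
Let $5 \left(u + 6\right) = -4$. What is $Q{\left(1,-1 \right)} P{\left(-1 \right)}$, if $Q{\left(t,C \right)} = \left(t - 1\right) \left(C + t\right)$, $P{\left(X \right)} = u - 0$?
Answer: $0$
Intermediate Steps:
$u = - \frac{34}{5}$ ($u = -6 + \frac{1}{5} \left(-4\right) = -6 - \frac{4}{5} = - \frac{34}{5} \approx -6.8$)
$P{\left(X \right)} = - \frac{34}{5}$ ($P{\left(X \right)} = - \frac{34}{5} - 0 = - \frac{34}{5} + 0 = - \frac{34}{5}$)
$Q{\left(t,C \right)} = \left(-1 + t\right) \left(C + t\right)$
$Q{\left(1,-1 \right)} P{\left(-1 \right)} = \left(1^{2} - -1 - 1 - 1\right) \left(- \frac{34}{5}\right) = \left(1 + 1 - 1 - 1\right) \left(- \frac{34}{5}\right) = 0 \left(- \frac{34}{5}\right) = 0$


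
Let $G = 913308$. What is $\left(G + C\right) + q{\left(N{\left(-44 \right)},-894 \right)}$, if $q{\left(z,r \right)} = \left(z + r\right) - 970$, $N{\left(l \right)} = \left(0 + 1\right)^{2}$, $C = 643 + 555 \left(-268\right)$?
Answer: $763348$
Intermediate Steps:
$C = -148097$ ($C = 643 - 148740 = -148097$)
$N{\left(l \right)} = 1$ ($N{\left(l \right)} = 1^{2} = 1$)
$q{\left(z,r \right)} = -970 + r + z$ ($q{\left(z,r \right)} = \left(r + z\right) - 970 = -970 + r + z$)
$\left(G + C\right) + q{\left(N{\left(-44 \right)},-894 \right)} = \left(913308 - 148097\right) - 1863 = 765211 - 1863 = 763348$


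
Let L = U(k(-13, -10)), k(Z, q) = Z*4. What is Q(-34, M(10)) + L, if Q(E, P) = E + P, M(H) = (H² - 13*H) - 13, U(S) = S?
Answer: -129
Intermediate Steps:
k(Z, q) = 4*Z
M(H) = -13 + H² - 13*H
L = -52 (L = 4*(-13) = -52)
Q(-34, M(10)) + L = (-34 + (-13 + 10² - 13*10)) - 52 = (-34 + (-13 + 100 - 130)) - 52 = (-34 - 43) - 52 = -77 - 52 = -129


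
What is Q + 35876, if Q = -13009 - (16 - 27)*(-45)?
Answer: 22372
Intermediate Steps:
Q = -13504 (Q = -13009 - (-11)*(-45) = -13009 - 1*495 = -13009 - 495 = -13504)
Q + 35876 = -13504 + 35876 = 22372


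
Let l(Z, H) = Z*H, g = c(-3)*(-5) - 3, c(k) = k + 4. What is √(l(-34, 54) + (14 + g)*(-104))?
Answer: 2*I*√615 ≈ 49.598*I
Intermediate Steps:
c(k) = 4 + k
g = -8 (g = (4 - 3)*(-5) - 3 = 1*(-5) - 3 = -5 - 3 = -8)
l(Z, H) = H*Z
√(l(-34, 54) + (14 + g)*(-104)) = √(54*(-34) + (14 - 8)*(-104)) = √(-1836 + 6*(-104)) = √(-1836 - 624) = √(-2460) = 2*I*√615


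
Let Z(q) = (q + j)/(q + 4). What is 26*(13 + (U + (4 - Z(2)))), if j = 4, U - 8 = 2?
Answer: 676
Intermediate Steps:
U = 10 (U = 8 + 2 = 10)
Z(q) = 1 (Z(q) = (q + 4)/(q + 4) = (4 + q)/(4 + q) = 1)
26*(13 + (U + (4 - Z(2)))) = 26*(13 + (10 + (4 - 1*1))) = 26*(13 + (10 + (4 - 1))) = 26*(13 + (10 + 3)) = 26*(13 + 13) = 26*26 = 676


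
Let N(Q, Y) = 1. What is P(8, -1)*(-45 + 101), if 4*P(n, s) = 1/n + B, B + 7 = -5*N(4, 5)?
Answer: -665/4 ≈ -166.25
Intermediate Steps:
B = -12 (B = -7 - 5*1 = -7 - 5 = -12)
P(n, s) = -3 + 1/(4*n) (P(n, s) = (1/n - 12)/4 = (-12 + 1/n)/4 = -3 + 1/(4*n))
P(8, -1)*(-45 + 101) = (-3 + (1/4)/8)*(-45 + 101) = (-3 + (1/4)*(1/8))*56 = (-3 + 1/32)*56 = -95/32*56 = -665/4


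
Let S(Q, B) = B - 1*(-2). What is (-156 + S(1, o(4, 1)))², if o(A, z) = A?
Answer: 22500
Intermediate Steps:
S(Q, B) = 2 + B (S(Q, B) = B + 2 = 2 + B)
(-156 + S(1, o(4, 1)))² = (-156 + (2 + 4))² = (-156 + 6)² = (-150)² = 22500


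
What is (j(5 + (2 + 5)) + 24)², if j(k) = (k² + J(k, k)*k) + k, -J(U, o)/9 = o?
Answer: 1245456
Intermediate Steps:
J(U, o) = -9*o
j(k) = k - 8*k² (j(k) = (k² + (-9*k)*k) + k = (k² - 9*k²) + k = -8*k² + k = k - 8*k²)
(j(5 + (2 + 5)) + 24)² = ((5 + (2 + 5))*(1 - 8*(5 + (2 + 5))) + 24)² = ((5 + 7)*(1 - 8*(5 + 7)) + 24)² = (12*(1 - 8*12) + 24)² = (12*(1 - 96) + 24)² = (12*(-95) + 24)² = (-1140 + 24)² = (-1116)² = 1245456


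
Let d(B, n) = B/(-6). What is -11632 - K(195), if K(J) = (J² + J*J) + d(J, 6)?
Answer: -175299/2 ≈ -87650.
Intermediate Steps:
d(B, n) = -B/6 (d(B, n) = B*(-⅙) = -B/6)
K(J) = 2*J² - J/6 (K(J) = (J² + J*J) - J/6 = (J² + J²) - J/6 = 2*J² - J/6)
-11632 - K(195) = -11632 - 195*(-1 + 12*195)/6 = -11632 - 195*(-1 + 2340)/6 = -11632 - 195*2339/6 = -11632 - 1*152035/2 = -11632 - 152035/2 = -175299/2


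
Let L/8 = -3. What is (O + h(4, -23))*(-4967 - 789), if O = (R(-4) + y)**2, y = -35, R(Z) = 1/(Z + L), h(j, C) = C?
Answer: -1358889431/196 ≈ -6.9331e+6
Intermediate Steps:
L = -24 (L = 8*(-3) = -24)
R(Z) = 1/(-24 + Z) (R(Z) = 1/(Z - 24) = 1/(-24 + Z))
O = 962361/784 (O = (1/(-24 - 4) - 35)**2 = (1/(-28) - 35)**2 = (-1/28 - 35)**2 = (-981/28)**2 = 962361/784 ≈ 1227.5)
(O + h(4, -23))*(-4967 - 789) = (962361/784 - 23)*(-4967 - 789) = (944329/784)*(-5756) = -1358889431/196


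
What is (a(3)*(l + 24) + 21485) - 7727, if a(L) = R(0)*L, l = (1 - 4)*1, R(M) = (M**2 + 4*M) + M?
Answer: 13758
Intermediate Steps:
R(M) = M**2 + 5*M
l = -3 (l = -3*1 = -3)
a(L) = 0 (a(L) = (0*(5 + 0))*L = (0*5)*L = 0*L = 0)
(a(3)*(l + 24) + 21485) - 7727 = (0*(-3 + 24) + 21485) - 7727 = (0*21 + 21485) - 7727 = (0 + 21485) - 7727 = 21485 - 7727 = 13758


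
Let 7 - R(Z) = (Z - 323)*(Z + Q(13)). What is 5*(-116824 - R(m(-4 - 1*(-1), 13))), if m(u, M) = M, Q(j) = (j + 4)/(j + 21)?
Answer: -605080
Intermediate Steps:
Q(j) = (4 + j)/(21 + j)
R(Z) = 7 - (1/2 + Z)*(-323 + Z) (R(Z) = 7 - (Z - 323)*(Z + (4 + 13)/(21 + 13)) = 7 - (-323 + Z)*(Z + 17/34) = 7 - (-323 + Z)*(Z + (1/34)*17) = 7 - (-323 + Z)*(Z + 1/2) = 7 - (-323 + Z)*(1/2 + Z) = 7 - (1/2 + Z)*(-323 + Z))
5*(-116824 - R(m(-4 - 1*(-1), 13))) = 5*(-116824 - (337/2 - 1*13**2 + (645/2)*13)) = 5*(-116824 - (337/2 - 1*169 + 8385/2)) = 5*(-116824 - (337/2 - 169 + 8385/2)) = 5*(-116824 - 1*4192) = 5*(-116824 - 4192) = 5*(-121016) = -605080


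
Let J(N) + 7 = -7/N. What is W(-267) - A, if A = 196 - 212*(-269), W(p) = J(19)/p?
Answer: -290297212/5073 ≈ -57224.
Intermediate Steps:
J(N) = -7 - 7/N
W(p) = -140/(19*p) (W(p) = (-7 - 7/19)/p = -140/(19*p))
A = 57224 (A = 196 + 57028 = 57224)
W(-267) - A = -140/19/(-267) - 1*57224 = -140/19*(-1/267) - 57224 = 140/5073 - 57224 = -290297212/5073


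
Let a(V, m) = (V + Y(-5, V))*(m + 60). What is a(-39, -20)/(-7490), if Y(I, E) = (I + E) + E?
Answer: 488/749 ≈ 0.65154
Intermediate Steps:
Y(I, E) = I + 2*E (Y(I, E) = (E + I) + E = I + 2*E)
a(V, m) = (-5 + 3*V)*(60 + m) (a(V, m) = (V + (-5 + 2*V))*(m + 60) = (-5 + 3*V)*(60 + m))
a(-39, -20)/(-7490) = (-300 - 5*(-20) + 180*(-39) + 3*(-39)*(-20))/(-7490) = (-300 + 100 - 7020 + 2340)*(-1/7490) = -4880*(-1/7490) = 488/749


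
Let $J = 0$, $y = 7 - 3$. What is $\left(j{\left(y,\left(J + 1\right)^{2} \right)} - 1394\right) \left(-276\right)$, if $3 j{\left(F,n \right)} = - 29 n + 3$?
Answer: $387136$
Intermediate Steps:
$y = 4$ ($y = 7 - 3 = 4$)
$j{\left(F,n \right)} = 1 - \frac{29 n}{3}$ ($j{\left(F,n \right)} = \frac{- 29 n + 3}{3} = \frac{3 - 29 n}{3} = 1 - \frac{29 n}{3}$)
$\left(j{\left(y,\left(J + 1\right)^{2} \right)} - 1394\right) \left(-276\right) = \left(\left(1 - \frac{29 \left(0 + 1\right)^{2}}{3}\right) - 1394\right) \left(-276\right) = \left(\left(1 - \frac{29 \cdot 1^{2}}{3}\right) - 1394\right) \left(-276\right) = \left(\left(1 - \frac{29}{3}\right) - 1394\right) \left(-276\right) = \left(- \frac{26}{3} - 1394\right) \left(-276\right) = \left(- \frac{4208}{3}\right) \left(-276\right) = 387136$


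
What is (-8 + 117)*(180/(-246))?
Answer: -3270/41 ≈ -79.756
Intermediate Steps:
(-8 + 117)*(180/(-246)) = 109*(180*(-1/246)) = 109*(-30/41) = -3270/41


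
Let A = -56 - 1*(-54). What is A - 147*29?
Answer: -4265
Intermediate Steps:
A = -2 (A = -56 + 54 = -2)
A - 147*29 = -2 - 147*29 = -2 - 4263 = -4265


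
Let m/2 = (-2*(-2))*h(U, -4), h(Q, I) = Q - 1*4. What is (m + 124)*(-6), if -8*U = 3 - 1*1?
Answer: -540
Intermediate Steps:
U = -1/4 (U = -(3 - 1*1)/8 = -(3 - 1)/8 = -1/8*2 = -1/4 ≈ -0.25000)
h(Q, I) = -4 + Q (h(Q, I) = Q - 4 = -4 + Q)
m = -34 (m = 2*((-2*(-2))*(-4 - 1/4)) = 2*(4*(-17/4)) = 2*(-17) = -34)
(m + 124)*(-6) = (-34 + 124)*(-6) = 90*(-6) = -540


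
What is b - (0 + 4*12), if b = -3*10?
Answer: -78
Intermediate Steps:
b = -30
b - (0 + 4*12) = -30 - (0 + 4*12) = -30 - (0 + 48) = -30 - 1*48 = -30 - 48 = -78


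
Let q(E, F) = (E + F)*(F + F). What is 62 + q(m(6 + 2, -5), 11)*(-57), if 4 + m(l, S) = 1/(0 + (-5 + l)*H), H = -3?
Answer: -25730/3 ≈ -8576.7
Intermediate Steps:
m(l, S) = -4 + 1/(15 - 3*l) (m(l, S) = -4 + 1/(0 + (-5 + l)*(-3)) = -4 + 1/(0 + (15 - 3*l)) = -4 + 1/(15 - 3*l))
q(E, F) = 2*F*(E + F) (q(E, F) = (E + F)*(2*F) = 2*F*(E + F))
62 + q(m(6 + 2, -5), 11)*(-57) = 62 + (2*11*((59 - 12*(6 + 2))/(3*(-5 + (6 + 2))) + 11))*(-57) = 62 + (2*11*((59 - 12*8)/(3*(-5 + 8)) + 11))*(-57) = 62 + (2*11*((⅓)*(59 - 96)/3 + 11))*(-57) = 62 + (2*11*((⅓)*(⅓)*(-37) + 11))*(-57) = 62 + (2*11*(-37/9 + 11))*(-57) = 62 + (2*11*(62/9))*(-57) = 62 + (1364/9)*(-57) = 62 - 25916/3 = -25730/3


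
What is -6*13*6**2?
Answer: -2808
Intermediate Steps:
-6*13*6**2 = -78*36 = -2808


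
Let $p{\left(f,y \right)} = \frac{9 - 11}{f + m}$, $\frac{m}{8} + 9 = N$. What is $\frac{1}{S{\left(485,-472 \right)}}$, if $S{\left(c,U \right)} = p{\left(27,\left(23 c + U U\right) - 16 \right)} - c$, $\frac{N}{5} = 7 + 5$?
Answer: $- \frac{435}{210977} \approx -0.0020618$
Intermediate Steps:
$N = 60$ ($N = 5 \left(7 + 5\right) = 5 \cdot 12 = 60$)
$m = 408$ ($m = -72 + 8 \cdot 60 = -72 + 480 = 408$)
$p{\left(f,y \right)} = - \frac{2}{408 + f}$ ($p{\left(f,y \right)} = \frac{9 - 11}{f + 408} = - \frac{2}{408 + f}$)
$S{\left(c,U \right)} = - \frac{2}{435} - c$ ($S{\left(c,U \right)} = - \frac{2}{408 + 27} - c = - \frac{2}{435} - c$)
$\frac{1}{S{\left(485,-472 \right)}} = \frac{1}{- \frac{2}{435} - 485} = \frac{1}{- \frac{210977}{435}} = - \frac{435}{210977}$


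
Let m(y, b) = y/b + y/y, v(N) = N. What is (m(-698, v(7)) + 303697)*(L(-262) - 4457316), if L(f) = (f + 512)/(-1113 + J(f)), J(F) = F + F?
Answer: -15506703167539896/11459 ≈ -1.3532e+12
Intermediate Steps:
J(F) = 2*F
m(y, b) = 1 + y/b (m(y, b) = y/b + 1 = 1 + y/b)
L(f) = (512 + f)/(-1113 + 2*f) (L(f) = (f + 512)/(-1113 + 2*f) = (512 + f)/(-1113 + 2*f))
(m(-698, v(7)) + 303697)*(L(-262) - 4457316) = ((7 - 698)/7 + 303697)*((512 - 262)/(-1113 + 2*(-262)) - 4457316) = ((1/7)*(-691) + 303697)*(250/(-1113 - 524) - 4457316) = (-691/7 + 303697)*(250/(-1637) - 4457316) = 2125188*(-1/1637*250 - 4457316)/7 = 2125188*(-250/1637 - 4457316)/7 = (2125188/7)*(-7296626542/1637) = -15506703167539896/11459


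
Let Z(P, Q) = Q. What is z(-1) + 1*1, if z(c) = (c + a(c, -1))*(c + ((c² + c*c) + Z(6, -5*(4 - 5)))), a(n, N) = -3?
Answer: -23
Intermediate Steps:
z(c) = (-3 + c)*(5 + c + 2*c²) (z(c) = (c - 3)*(c + ((c² + c*c) - 5*(4 - 5))) = (-3 + c)*(c + ((c² + c²) - 5*(-1))) = (-3 + c)*(c + (2*c² + 5)) = (-3 + c)*(c + (5 + 2*c²)) = (-3 + c)*(5 + c + 2*c²))
z(-1) + 1*1 = (-15 - 5*(-1)² + 2*(-1) + 2*(-1)³) + 1*1 = (-15 - 5*1 - 2 + 2*(-1)) + 1 = (-15 - 5 - 2 - 2) + 1 = -24 + 1 = -23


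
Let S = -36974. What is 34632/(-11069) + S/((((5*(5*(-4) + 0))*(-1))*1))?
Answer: -206364203/553450 ≈ -372.87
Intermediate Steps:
34632/(-11069) + S/((((5*(5*(-4) + 0))*(-1))*1)) = 34632/(-11069) - 36974*(-1/(5*(5*(-4) + 0))) = 34632*(-1/11069) - 36974*(-1/(5*(-20 + 0))) = -34632/11069 - 36974/(((5*(-20))*(-1))*1) = -34632/11069 - 36974/(-100*(-1)*1) = -34632/11069 - 36974/(100*1) = -34632/11069 - 36974/100 = -34632/11069 - 36974*1/100 = -34632/11069 - 18487/50 = -206364203/553450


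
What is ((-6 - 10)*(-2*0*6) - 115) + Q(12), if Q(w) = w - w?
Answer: -115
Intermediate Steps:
Q(w) = 0
((-6 - 10)*(-2*0*6) - 115) + Q(12) = ((-6 - 10)*(-2*0*6) - 115) + 0 = (-0*6 - 115) + 0 = (-16*0 - 115) + 0 = (0 - 115) + 0 = -115 + 0 = -115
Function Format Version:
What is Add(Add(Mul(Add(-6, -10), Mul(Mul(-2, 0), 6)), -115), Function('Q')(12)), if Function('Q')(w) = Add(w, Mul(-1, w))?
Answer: -115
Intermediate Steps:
Function('Q')(w) = 0
Add(Add(Mul(Add(-6, -10), Mul(Mul(-2, 0), 6)), -115), Function('Q')(12)) = Add(Add(Mul(Add(-6, -10), Mul(Mul(-2, 0), 6)), -115), 0) = Add(Add(Mul(-16, Mul(0, 6)), -115), 0) = Add(Add(Mul(-16, 0), -115), 0) = Add(Add(0, -115), 0) = Add(-115, 0) = -115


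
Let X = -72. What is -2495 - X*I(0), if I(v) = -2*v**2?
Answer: -2495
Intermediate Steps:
-2495 - X*I(0) = -2495 - (-72)*(-2*0**2) = -2495 - (-72)*(-2*0) = -2495 - (-72)*0 = -2495 - 1*0 = -2495 + 0 = -2495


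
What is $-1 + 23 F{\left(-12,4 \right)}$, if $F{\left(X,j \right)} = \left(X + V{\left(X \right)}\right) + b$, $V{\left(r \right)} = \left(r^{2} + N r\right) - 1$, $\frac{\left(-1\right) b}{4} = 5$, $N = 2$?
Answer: $2000$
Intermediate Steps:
$b = -20$ ($b = \left(-4\right) 5 = -20$)
$V{\left(r \right)} = -1 + r^{2} + 2 r$ ($V{\left(r \right)} = \left(r^{2} + 2 r\right) - 1 = -1 + r^{2} + 2 r$)
$F{\left(X,j \right)} = -21 + X^{2} + 3 X$ ($F{\left(X,j \right)} = \left(X + \left(-1 + X^{2} + 2 X\right)\right) - 20 = \left(-1 + X^{2} + 3 X\right) - 20 = -21 + X^{2} + 3 X$)
$-1 + 23 F{\left(-12,4 \right)} = -1 + 23 \left(-21 + \left(-12\right)^{2} + 3 \left(-12\right)\right) = -1 + 23 \left(-21 + 144 - 36\right) = -1 + 23 \cdot 87 = -1 + 2001 = 2000$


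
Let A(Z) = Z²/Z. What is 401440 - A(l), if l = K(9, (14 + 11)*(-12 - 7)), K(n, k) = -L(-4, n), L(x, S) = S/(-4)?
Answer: 1605751/4 ≈ 4.0144e+5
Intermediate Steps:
L(x, S) = -S/4 (L(x, S) = S*(-¼) = -S/4)
K(n, k) = n/4 (K(n, k) = -(-1)*n/4 = n/4)
l = 9/4 (l = (¼)*9 = 9/4 ≈ 2.2500)
A(Z) = Z
401440 - A(l) = 401440 - 1*9/4 = 401440 - 9/4 = 1605751/4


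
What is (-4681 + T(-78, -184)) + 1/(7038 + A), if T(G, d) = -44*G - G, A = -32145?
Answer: -29400298/25107 ≈ -1171.0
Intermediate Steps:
T(G, d) = -45*G
(-4681 + T(-78, -184)) + 1/(7038 + A) = (-4681 - 45*(-78)) + 1/(7038 - 32145) = (-4681 + 3510) + 1/(-25107) = -1171 - 1/25107 = -29400298/25107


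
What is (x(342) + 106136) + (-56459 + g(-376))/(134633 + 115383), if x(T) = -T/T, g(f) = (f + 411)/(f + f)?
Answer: 19954614559117/188012032 ≈ 1.0613e+5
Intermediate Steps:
g(f) = (411 + f)/(2*f) (g(f) = (411 + f)/((2*f)) = (411 + f)*(1/(2*f)) = (411 + f)/(2*f))
x(T) = -1 (x(T) = -1*1 = -1)
(x(342) + 106136) + (-56459 + g(-376))/(134633 + 115383) = (-1 + 106136) + (-56459 + (½)*(411 - 376)/(-376))/(134633 + 115383) = 106135 + (-56459 + (½)*(-1/376)*35)/250016 = 106135 + (-56459 - 35/752)*(1/250016) = 106135 - 42457203/752*1/250016 = 106135 - 42457203/188012032 = 19954614559117/188012032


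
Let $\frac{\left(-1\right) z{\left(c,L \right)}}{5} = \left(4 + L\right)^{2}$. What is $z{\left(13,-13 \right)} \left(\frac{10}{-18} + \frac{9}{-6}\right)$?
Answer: $\frac{1665}{2} \approx 832.5$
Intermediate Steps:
$z{\left(c,L \right)} = - 5 \left(4 + L\right)^{2}$
$z{\left(13,-13 \right)} \left(\frac{10}{-18} + \frac{9}{-6}\right) = - 5 \left(4 - 13\right)^{2} \left(\frac{10}{-18} + \frac{9}{-6}\right) = - 5 \left(-9\right)^{2} \left(10 \left(- \frac{1}{18}\right) + 9 \left(- \frac{1}{6}\right)\right) = \left(-5\right) 81 \left(- \frac{5}{9} - \frac{3}{2}\right) = \left(-405\right) \left(- \frac{37}{18}\right) = \frac{1665}{2}$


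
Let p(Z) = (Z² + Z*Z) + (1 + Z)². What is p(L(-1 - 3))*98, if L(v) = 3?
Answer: 3332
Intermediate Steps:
p(Z) = (1 + Z)² + 2*Z² (p(Z) = (Z² + Z²) + (1 + Z)² = 2*Z² + (1 + Z)² = (1 + Z)² + 2*Z²)
p(L(-1 - 3))*98 = ((1 + 3)² + 2*3²)*98 = (4² + 2*9)*98 = (16 + 18)*98 = 34*98 = 3332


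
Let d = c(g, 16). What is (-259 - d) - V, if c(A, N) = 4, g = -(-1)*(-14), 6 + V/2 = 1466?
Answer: -3183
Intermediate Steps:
V = 2920 (V = -12 + 2*1466 = -12 + 2932 = 2920)
g = -14 (g = -1*14 = -14)
d = 4
(-259 - d) - V = (-259 - 1*4) - 1*2920 = (-259 - 4) - 2920 = -263 - 2920 = -3183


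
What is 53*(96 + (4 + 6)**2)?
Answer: 10388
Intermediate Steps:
53*(96 + (4 + 6)**2) = 53*(96 + 10**2) = 53*(96 + 100) = 53*196 = 10388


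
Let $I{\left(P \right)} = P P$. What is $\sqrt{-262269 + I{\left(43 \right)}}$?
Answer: $2 i \sqrt{65105} \approx 510.31 i$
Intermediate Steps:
$I{\left(P \right)} = P^{2}$
$\sqrt{-262269 + I{\left(43 \right)}} = \sqrt{-262269 + 43^{2}} = \sqrt{-262269 + 1849} = \sqrt{-260420} = 2 i \sqrt{65105}$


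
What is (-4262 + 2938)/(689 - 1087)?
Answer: 662/199 ≈ 3.3266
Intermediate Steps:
(-4262 + 2938)/(689 - 1087) = -1324/(-398) = -1324*(-1/398) = 662/199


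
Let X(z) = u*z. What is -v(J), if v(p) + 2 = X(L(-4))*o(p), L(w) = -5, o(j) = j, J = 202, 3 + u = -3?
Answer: -6058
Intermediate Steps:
u = -6 (u = -3 - 3 = -6)
X(z) = -6*z
v(p) = -2 + 30*p (v(p) = -2 + (-6*(-5))*p = -2 + 30*p)
-v(J) = -(-2 + 30*202) = -(-2 + 6060) = -1*6058 = -6058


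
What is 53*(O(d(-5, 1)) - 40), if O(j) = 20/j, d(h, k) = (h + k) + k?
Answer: -7420/3 ≈ -2473.3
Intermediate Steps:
d(h, k) = h + 2*k
53*(O(d(-5, 1)) - 40) = 53*(20/(-5 + 2*1) - 40) = 53*(20/(-5 + 2) - 40) = 53*(20/(-3) - 40) = 53*(20*(-⅓) - 40) = 53*(-20/3 - 40) = 53*(-140/3) = -7420/3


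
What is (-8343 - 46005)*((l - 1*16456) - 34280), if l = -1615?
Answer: 2845172148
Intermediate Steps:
(-8343 - 46005)*((l - 1*16456) - 34280) = (-8343 - 46005)*((-1615 - 1*16456) - 34280) = -54348*((-1615 - 16456) - 34280) = -54348*(-18071 - 34280) = -54348*(-52351) = 2845172148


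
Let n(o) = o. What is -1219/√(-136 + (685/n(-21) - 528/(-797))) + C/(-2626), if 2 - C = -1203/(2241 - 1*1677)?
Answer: -777/493688 + 1219*I*√47049196593/2811089 ≈ -0.0015739 + 94.06*I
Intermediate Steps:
C = 777/188 (C = 2 - (-1203)/(2241 - 1*1677) = 2 - (-1203)/(2241 - 1677) = 2 - (-1203)/564 = 2 - 1*(-401/188) = 2 + 401/188 = 777/188 ≈ 4.1330)
-1219/√(-136 + (685/n(-21) - 528/(-797))) + C/(-2626) = -1219/√(-136 + (685/(-21) - 528/(-797))) + (777/188)/(-2626) = -1219/√(-136 + (685*(-1/21) - 528*(-1/797))) + (777/188)*(-1/2626) = -1219/√(-136 + (-685/21 + 528/797)) - 777/493688 = -1219/√(-136 - 534857/16737) - 777/493688 = -1219*(-I*√47049196593/2811089) - 777/493688 = -(-1219)*I*√47049196593/2811089 - 777/493688 = 1219*I*√47049196593/2811089 - 777/493688 = -777/493688 + 1219*I*√47049196593/2811089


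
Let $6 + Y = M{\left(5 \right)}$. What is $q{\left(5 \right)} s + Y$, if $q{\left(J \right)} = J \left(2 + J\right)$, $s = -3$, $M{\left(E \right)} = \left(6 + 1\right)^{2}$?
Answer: $-62$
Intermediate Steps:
$M{\left(E \right)} = 49$ ($M{\left(E \right)} = 7^{2} = 49$)
$Y = 43$ ($Y = -6 + 49 = 43$)
$q{\left(5 \right)} s + Y = 5 \left(2 + 5\right) \left(-3\right) + 43 = 5 \cdot 7 \left(-3\right) + 43 = 35 \left(-3\right) + 43 = -105 + 43 = -62$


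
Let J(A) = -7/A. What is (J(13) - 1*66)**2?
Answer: 748225/169 ≈ 4427.4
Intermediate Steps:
(J(13) - 1*66)**2 = (-7/13 - 1*66)**2 = (-7*1/13 - 66)**2 = (-7/13 - 66)**2 = (-865/13)**2 = 748225/169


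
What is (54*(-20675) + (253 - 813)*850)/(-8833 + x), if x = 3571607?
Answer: -796225/1781387 ≈ -0.44697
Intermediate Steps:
(54*(-20675) + (253 - 813)*850)/(-8833 + x) = (54*(-20675) + (253 - 813)*850)/(-8833 + 3571607) = (-1116450 - 560*850)/3562774 = (-1116450 - 476000)*(1/3562774) = -1592450*1/3562774 = -796225/1781387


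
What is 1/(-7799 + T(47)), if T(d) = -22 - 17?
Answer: -1/7838 ≈ -0.00012758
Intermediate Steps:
T(d) = -39
1/(-7799 + T(47)) = 1/(-7799 - 39) = 1/(-7838) = -1/7838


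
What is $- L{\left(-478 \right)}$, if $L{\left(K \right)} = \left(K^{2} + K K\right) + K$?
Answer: $-456490$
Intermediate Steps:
$L{\left(K \right)} = K + 2 K^{2}$ ($L{\left(K \right)} = \left(K^{2} + K^{2}\right) + K = 2 K^{2} + K = K + 2 K^{2}$)
$- L{\left(-478 \right)} = - \left(-478\right) \left(1 + 2 \left(-478\right)\right) = - \left(-478\right) \left(1 - 956\right) = - \left(-478\right) \left(-955\right) = \left(-1\right) 456490 = -456490$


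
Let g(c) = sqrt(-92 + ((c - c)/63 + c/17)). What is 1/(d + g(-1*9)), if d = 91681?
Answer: 1558577/142891899510 - 11*I*sqrt(221)/142891899510 ≈ 1.0907e-5 - 1.1444e-9*I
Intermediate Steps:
g(c) = sqrt(-92 + c/17) (g(c) = sqrt(-92 + (0*(1/63) + c*(1/17))) = sqrt(-92 + (0 + c/17)) = sqrt(-92 + c/17))
1/(d + g(-1*9)) = 1/(91681 + sqrt(-26588 + 17*(-1*9))/17) = 1/(91681 + sqrt(-26588 + 17*(-9))/17) = 1/(91681 + sqrt(-26588 - 153)/17) = 1/(91681 + sqrt(-26741)/17) = 1/(91681 + (11*I*sqrt(221))/17) = 1/(91681 + 11*I*sqrt(221)/17)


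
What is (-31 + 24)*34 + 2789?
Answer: 2551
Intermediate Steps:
(-31 + 24)*34 + 2789 = -7*34 + 2789 = -238 + 2789 = 2551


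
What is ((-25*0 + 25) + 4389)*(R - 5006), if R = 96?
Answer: -21672740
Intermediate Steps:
((-25*0 + 25) + 4389)*(R - 5006) = ((-25*0 + 25) + 4389)*(96 - 5006) = ((0 + 25) + 4389)*(-4910) = (25 + 4389)*(-4910) = 4414*(-4910) = -21672740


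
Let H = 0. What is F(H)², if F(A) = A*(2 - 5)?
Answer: 0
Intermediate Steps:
F(A) = -3*A (F(A) = A*(-3) = -3*A)
F(H)² = (-3*0)² = 0² = 0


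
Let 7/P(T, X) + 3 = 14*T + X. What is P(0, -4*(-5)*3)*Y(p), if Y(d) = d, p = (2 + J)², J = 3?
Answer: 175/57 ≈ 3.0702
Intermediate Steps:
P(T, X) = 7/(-3 + X + 14*T) (P(T, X) = 7/(-3 + (14*T + X)) = 7/(-3 + (X + 14*T)) = 7/(-3 + X + 14*T))
p = 25 (p = (2 + 3)² = 5² = 25)
P(0, -4*(-5)*3)*Y(p) = (7/(-3 - 4*(-5)*3 + 14*0))*25 = (7/(-3 + 20*3 + 0))*25 = (7/(-3 + 60 + 0))*25 = (7/57)*25 = 175/57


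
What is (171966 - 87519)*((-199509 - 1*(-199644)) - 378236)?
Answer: -31929495147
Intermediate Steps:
(171966 - 87519)*((-199509 - 1*(-199644)) - 378236) = 84447*((-199509 + 199644) - 378236) = 84447*(135 - 378236) = 84447*(-378101) = -31929495147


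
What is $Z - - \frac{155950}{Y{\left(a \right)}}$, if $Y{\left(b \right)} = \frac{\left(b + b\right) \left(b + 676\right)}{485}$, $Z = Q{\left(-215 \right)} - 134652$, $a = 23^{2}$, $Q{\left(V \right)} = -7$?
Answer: $- \frac{17159977676}{127489} \approx -1.346 \cdot 10^{5}$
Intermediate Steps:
$a = 529$
$Z = -134659$ ($Z = -7 - 134652 = -134659$)
$Y{\left(b \right)} = \frac{2 b \left(676 + b\right)}{485}$ ($Y{\left(b \right)} = 2 b \left(676 + b\right) \frac{1}{485} = \frac{2 b \left(676 + b\right)}{485}$)
$Z - - \frac{155950}{Y{\left(a \right)}} = -134659 - - \frac{155950}{\frac{2}{485} \cdot 529 \left(676 + 529\right)} = -134659 - - \frac{155950}{\frac{2}{485} \cdot 529 \cdot 1205} = -134659 - - \frac{155950}{\frac{254978}{97}} = -134659 - \left(-155950\right) \frac{97}{254978} = -134659 - - \frac{7563575}{127489} = -134659 + \frac{7563575}{127489} = - \frac{17159977676}{127489}$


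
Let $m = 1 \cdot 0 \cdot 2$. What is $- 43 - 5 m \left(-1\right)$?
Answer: $0$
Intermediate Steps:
$m = 0$ ($m = 0 \cdot 2 = 0$)
$- 43 - 5 m \left(-1\right) = - 43 \left(-5\right) 0 \left(-1\right) = - 43 \cdot 0 \left(-1\right) = \left(-43\right) 0 = 0$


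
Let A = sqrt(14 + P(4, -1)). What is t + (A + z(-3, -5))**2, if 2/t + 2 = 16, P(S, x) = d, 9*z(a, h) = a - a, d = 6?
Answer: 141/7 ≈ 20.143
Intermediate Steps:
z(a, h) = 0 (z(a, h) = (a - a)/9 = (1/9)*0 = 0)
P(S, x) = 6
A = 2*sqrt(5) (A = sqrt(14 + 6) = sqrt(20) = 2*sqrt(5) ≈ 4.4721)
t = 1/7 (t = 2/(-2 + 16) = 2/14 = 2*(1/14) = 1/7 ≈ 0.14286)
t + (A + z(-3, -5))**2 = 1/7 + (2*sqrt(5) + 0)**2 = 1/7 + (2*sqrt(5))**2 = 1/7 + 20 = 141/7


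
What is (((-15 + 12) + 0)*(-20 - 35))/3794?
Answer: 165/3794 ≈ 0.043490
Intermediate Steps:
(((-15 + 12) + 0)*(-20 - 35))/3794 = ((-3 + 0)*(-55))*(1/3794) = -3*(-55)*(1/3794) = 165*(1/3794) = 165/3794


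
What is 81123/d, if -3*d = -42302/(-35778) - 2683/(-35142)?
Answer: -50998398872274/263761543 ≈ -1.9335e+5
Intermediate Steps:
d = -263761543/628655238 (d = -(-42302/(-35778) - 2683/(-35142))/3 = -(-42302*(-1/35778) - 2683*(-1/35142))/3 = -(21151/17889 + 2683/35142)/3 = -1/3*263761543/209551746 = -263761543/628655238 ≈ -0.41956)
81123/d = 81123/(-263761543/628655238) = 81123*(-628655238/263761543) = -50998398872274/263761543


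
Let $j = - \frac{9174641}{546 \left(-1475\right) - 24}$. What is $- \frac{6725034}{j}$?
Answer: $- \frac{5416167532716}{9174641} \approx -5.9034 \cdot 10^{5}$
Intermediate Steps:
$j = \frac{9174641}{805374}$ ($j = - \frac{9174641}{-805350 - 24} = - \frac{9174641}{-805374} = \left(-9174641\right) \left(- \frac{1}{805374}\right) = \frac{9174641}{805374} \approx 11.392$)
$- \frac{6725034}{j} = - \frac{6725034}{\frac{9174641}{805374}} = \left(-6725034\right) \frac{805374}{9174641} = - \frac{5416167532716}{9174641}$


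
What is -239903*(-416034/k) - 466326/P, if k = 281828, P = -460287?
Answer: 2552242579255189/7206764702 ≈ 3.5415e+5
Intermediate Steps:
-239903*(-416034/k) - 466326/P = -239903/(281828/(-416034)) - 466326/(-460287) = -239903/(281828*(-1/416034)) - 466326*(-1/460287) = -239903/(-140914/208017) + 51814/51143 = -239903*(-208017/140914) + 51814/51143 = 49903902351/140914 + 51814/51143 = 2552242579255189/7206764702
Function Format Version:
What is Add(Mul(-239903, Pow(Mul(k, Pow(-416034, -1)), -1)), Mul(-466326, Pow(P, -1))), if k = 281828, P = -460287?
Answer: Rational(2552242579255189, 7206764702) ≈ 3.5415e+5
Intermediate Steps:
Add(Mul(-239903, Pow(Mul(k, Pow(-416034, -1)), -1)), Mul(-466326, Pow(P, -1))) = Add(Mul(-239903, Pow(Mul(281828, Pow(-416034, -1)), -1)), Mul(-466326, Pow(-460287, -1))) = Add(Mul(-239903, Pow(Mul(281828, Rational(-1, 416034)), -1)), Mul(-466326, Rational(-1, 460287))) = Add(Mul(-239903, Pow(Rational(-140914, 208017), -1)), Rational(51814, 51143)) = Add(Mul(-239903, Rational(-208017, 140914)), Rational(51814, 51143)) = Add(Rational(49903902351, 140914), Rational(51814, 51143)) = Rational(2552242579255189, 7206764702)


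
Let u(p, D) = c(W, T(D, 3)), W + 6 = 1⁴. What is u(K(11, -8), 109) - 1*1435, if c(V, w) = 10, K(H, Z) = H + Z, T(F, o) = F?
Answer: -1425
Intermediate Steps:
W = -5 (W = -6 + 1⁴ = -6 + 1 = -5)
u(p, D) = 10
u(K(11, -8), 109) - 1*1435 = 10 - 1*1435 = 10 - 1435 = -1425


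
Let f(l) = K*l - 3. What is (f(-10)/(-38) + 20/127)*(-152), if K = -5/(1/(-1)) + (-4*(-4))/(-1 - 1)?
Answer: 10676/127 ≈ 84.063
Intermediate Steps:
K = -3 (K = -5/(-1) + 16/(-2) = -5*(-1) + 16*(-½) = 5 - 8 = -3)
f(l) = -3 - 3*l (f(l) = -3*l - 3 = -3 - 3*l)
(f(-10)/(-38) + 20/127)*(-152) = ((-3 - 3*(-10))/(-38) + 20/127)*(-152) = ((-3 + 30)*(-1/38) + 20*(1/127))*(-152) = (27*(-1/38) + 20/127)*(-152) = (-27/38 + 20/127)*(-152) = -2669/4826*(-152) = 10676/127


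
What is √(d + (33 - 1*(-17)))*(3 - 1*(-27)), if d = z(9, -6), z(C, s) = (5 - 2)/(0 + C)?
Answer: 10*√453 ≈ 212.84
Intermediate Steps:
z(C, s) = 3/C
d = ⅓ (d = 3/9 = 3*(⅑) = ⅓ ≈ 0.33333)
√(d + (33 - 1*(-17)))*(3 - 1*(-27)) = √(⅓ + (33 - 1*(-17)))*(3 - 1*(-27)) = √(⅓ + (33 + 17))*(3 + 27) = √(⅓ + 50)*30 = √(151/3)*30 = (√453/3)*30 = 10*√453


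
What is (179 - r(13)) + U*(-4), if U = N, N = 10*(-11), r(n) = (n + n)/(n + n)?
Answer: 618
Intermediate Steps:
r(n) = 1 (r(n) = (2*n)/((2*n)) = (2*n)*(1/(2*n)) = 1)
N = -110
U = -110
(179 - r(13)) + U*(-4) = (179 - 1*1) - 110*(-4) = (179 - 1) + 440 = 178 + 440 = 618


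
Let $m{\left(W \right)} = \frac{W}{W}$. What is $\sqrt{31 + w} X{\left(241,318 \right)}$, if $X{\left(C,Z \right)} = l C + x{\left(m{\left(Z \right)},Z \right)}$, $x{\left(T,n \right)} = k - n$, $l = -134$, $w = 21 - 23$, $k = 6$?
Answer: $- 32606 \sqrt{29} \approx -1.7559 \cdot 10^{5}$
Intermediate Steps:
$m{\left(W \right)} = 1$
$w = -2$
$x{\left(T,n \right)} = 6 - n$
$X{\left(C,Z \right)} = 6 - Z - 134 C$ ($X{\left(C,Z \right)} = - 134 C - \left(-6 + Z\right) = 6 - Z - 134 C$)
$\sqrt{31 + w} X{\left(241,318 \right)} = \sqrt{31 - 2} \left(6 - 318 - 32294\right) = \sqrt{29} \left(6 - 318 - 32294\right) = \sqrt{29} \left(-32606\right) = - 32606 \sqrt{29}$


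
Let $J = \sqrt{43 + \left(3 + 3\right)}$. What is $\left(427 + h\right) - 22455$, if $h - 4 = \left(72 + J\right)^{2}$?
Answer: $-15783$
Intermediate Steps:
$J = 7$ ($J = \sqrt{43 + 6} = \sqrt{49} = 7$)
$h = 6245$ ($h = 4 + \left(72 + 7\right)^{2} = 4 + 79^{2} = 4 + 6241 = 6245$)
$\left(427 + h\right) - 22455 = \left(427 + 6245\right) - 22455 = 6672 - 22455 = -15783$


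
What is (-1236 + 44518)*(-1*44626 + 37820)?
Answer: -294577292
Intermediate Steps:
(-1236 + 44518)*(-1*44626 + 37820) = 43282*(-44626 + 37820) = 43282*(-6806) = -294577292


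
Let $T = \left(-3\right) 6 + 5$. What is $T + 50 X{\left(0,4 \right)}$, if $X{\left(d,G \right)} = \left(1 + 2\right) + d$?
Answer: $137$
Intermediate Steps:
$X{\left(d,G \right)} = 3 + d$
$T = -13$ ($T = -18 + 5 = -13$)
$T + 50 X{\left(0,4 \right)} = -13 + 50 \left(3 + 0\right) = -13 + 50 \cdot 3 = -13 + 150 = 137$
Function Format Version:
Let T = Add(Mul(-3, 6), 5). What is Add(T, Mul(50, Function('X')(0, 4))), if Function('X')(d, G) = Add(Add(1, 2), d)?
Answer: 137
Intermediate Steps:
Function('X')(d, G) = Add(3, d)
T = -13 (T = Add(-18, 5) = -13)
Add(T, Mul(50, Function('X')(0, 4))) = Add(-13, Mul(50, Add(3, 0))) = Add(-13, Mul(50, 3)) = Add(-13, 150) = 137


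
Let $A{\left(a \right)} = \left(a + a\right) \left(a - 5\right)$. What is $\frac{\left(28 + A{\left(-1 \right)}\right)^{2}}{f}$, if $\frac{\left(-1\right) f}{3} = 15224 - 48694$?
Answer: $\frac{160}{10041} \approx 0.015935$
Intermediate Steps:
$A{\left(a \right)} = 2 a \left(-5 + a\right)$
$f = 100410$ ($f = - 3 \left(15224 - 48694\right) = \left(-3\right) \left(-33470\right) = 100410$)
$\frac{\left(28 + A{\left(-1 \right)}\right)^{2}}{f} = \frac{\left(28 + 2 \left(-1\right) \left(-5 - 1\right)\right)^{2}}{100410} = \left(28 + 2 \left(-1\right) \left(-6\right)\right)^{2} \cdot \frac{1}{100410} = \left(28 + 12\right)^{2} \cdot \frac{1}{100410} = 40^{2} \cdot \frac{1}{100410} = 1600 \cdot \frac{1}{100410} = \frac{160}{10041}$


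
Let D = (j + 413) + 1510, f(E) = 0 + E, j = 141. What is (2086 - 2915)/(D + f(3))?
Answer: -829/2067 ≈ -0.40106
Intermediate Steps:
f(E) = E
D = 2064 (D = (141 + 413) + 1510 = 554 + 1510 = 2064)
(2086 - 2915)/(D + f(3)) = (2086 - 2915)/(2064 + 3) = -829/2067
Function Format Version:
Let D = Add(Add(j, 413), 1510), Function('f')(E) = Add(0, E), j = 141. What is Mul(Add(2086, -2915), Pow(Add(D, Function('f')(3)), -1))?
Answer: Rational(-829, 2067) ≈ -0.40106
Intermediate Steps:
Function('f')(E) = E
D = 2064 (D = Add(Add(141, 413), 1510) = Add(554, 1510) = 2064)
Mul(Add(2086, -2915), Pow(Add(D, Function('f')(3)), -1)) = Mul(Add(2086, -2915), Pow(Add(2064, 3), -1)) = Mul(-829, Pow(2067, -1)) = Mul(-829, Rational(1, 2067)) = Rational(-829, 2067)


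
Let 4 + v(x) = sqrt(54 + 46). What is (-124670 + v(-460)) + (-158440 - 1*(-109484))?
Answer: -173620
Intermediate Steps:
v(x) = 6 (v(x) = -4 + sqrt(54 + 46) = -4 + sqrt(100) = -4 + 10 = 6)
(-124670 + v(-460)) + (-158440 - 1*(-109484)) = (-124670 + 6) + (-158440 - 1*(-109484)) = -124664 + (-158440 + 109484) = -124664 - 48956 = -173620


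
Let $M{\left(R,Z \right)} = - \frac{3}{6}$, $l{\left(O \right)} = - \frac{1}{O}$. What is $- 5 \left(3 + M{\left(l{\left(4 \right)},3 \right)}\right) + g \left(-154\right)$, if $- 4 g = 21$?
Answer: $796$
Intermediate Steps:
$M{\left(R,Z \right)} = - \frac{1}{2}$ ($M{\left(R,Z \right)} = \left(-3\right) \frac{1}{6} = - \frac{1}{2}$)
$g = - \frac{21}{4}$ ($g = \left(- \frac{1}{4}\right) 21 = - \frac{21}{4} \approx -5.25$)
$- 5 \left(3 + M{\left(l{\left(4 \right)},3 \right)}\right) + g \left(-154\right) = - 5 \left(3 - \frac{1}{2}\right) - - \frac{1617}{2} = \left(-5\right) \frac{5}{2} + \frac{1617}{2} = - \frac{25}{2} + \frac{1617}{2} = 796$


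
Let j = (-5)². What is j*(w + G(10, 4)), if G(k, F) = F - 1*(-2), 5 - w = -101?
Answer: 2800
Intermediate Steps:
w = 106 (w = 5 - 1*(-101) = 5 + 101 = 106)
G(k, F) = 2 + F (G(k, F) = F + 2 = 2 + F)
j = 25
j*(w + G(10, 4)) = 25*(106 + (2 + 4)) = 25*(106 + 6) = 25*112 = 2800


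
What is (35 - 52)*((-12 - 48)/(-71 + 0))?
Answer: -1020/71 ≈ -14.366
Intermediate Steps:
(35 - 52)*((-12 - 48)/(-71 + 0)) = -(-1020)/(-71) = -(-1020)*(-1)/71 = -17*60/71 = -1020/71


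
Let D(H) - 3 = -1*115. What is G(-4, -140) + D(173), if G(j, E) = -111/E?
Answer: -15569/140 ≈ -111.21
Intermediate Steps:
D(H) = -112 (D(H) = 3 - 1*115 = 3 - 115 = -112)
G(-4, -140) + D(173) = -111/(-140) - 112 = -111*(-1/140) - 112 = 111/140 - 112 = -15569/140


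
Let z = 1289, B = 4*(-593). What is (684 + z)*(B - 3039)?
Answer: -10675903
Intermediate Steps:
B = -2372
(684 + z)*(B - 3039) = (684 + 1289)*(-2372 - 3039) = 1973*(-5411) = -10675903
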